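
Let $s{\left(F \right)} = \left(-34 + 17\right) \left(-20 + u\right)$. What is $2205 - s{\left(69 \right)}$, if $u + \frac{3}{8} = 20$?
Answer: $\frac{17589}{8} \approx 2198.6$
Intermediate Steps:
$u = \frac{157}{8}$ ($u = - \frac{3}{8} + 20 = \frac{157}{8} \approx 19.625$)
$s{\left(F \right)} = \frac{51}{8}$ ($s{\left(F \right)} = \left(-34 + 17\right) \left(-20 + \frac{157}{8}\right) = \left(-17\right) \left(- \frac{3}{8}\right) = \frac{51}{8}$)
$2205 - s{\left(69 \right)} = 2205 - \frac{51}{8} = \frac{17589}{8}$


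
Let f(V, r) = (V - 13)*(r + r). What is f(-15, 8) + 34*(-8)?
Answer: -720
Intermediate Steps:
f(V, r) = 2*r*(-13 + V) (f(V, r) = (-13 + V)*(2*r) = 2*r*(-13 + V))
f(-15, 8) + 34*(-8) = 2*8*(-13 - 15) + 34*(-8) = 2*8*(-28) - 272 = -448 - 272 = -720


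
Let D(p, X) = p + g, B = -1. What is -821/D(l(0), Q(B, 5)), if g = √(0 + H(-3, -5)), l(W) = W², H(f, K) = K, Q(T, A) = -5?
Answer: 821*I*√5/5 ≈ 367.16*I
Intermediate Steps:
g = I*√5 (g = √(0 - 5) = √(-5) = I*√5 ≈ 2.2361*I)
D(p, X) = p + I*√5
-821/D(l(0), Q(B, 5)) = -821/(0² + I*√5) = -821/(0 + I*√5) = -821*(-I*√5/5) = -(-821)*I*√5/5 = 821*I*√5/5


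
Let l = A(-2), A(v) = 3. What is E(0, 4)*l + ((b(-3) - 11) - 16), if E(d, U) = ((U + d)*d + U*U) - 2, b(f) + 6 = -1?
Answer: 8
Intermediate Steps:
b(f) = -7 (b(f) = -6 - 1 = -7)
E(d, U) = -2 + U² + d*(U + d) (E(d, U) = (d*(U + d) + U²) - 2 = (U² + d*(U + d)) - 2 = -2 + U² + d*(U + d))
l = 3
E(0, 4)*l + ((b(-3) - 11) - 16) = (-2 + 4² + 0² + 4*0)*3 + ((-7 - 11) - 16) = (-2 + 16 + 0 + 0)*3 + (-18 - 16) = 14*3 - 34 = 42 - 34 = 8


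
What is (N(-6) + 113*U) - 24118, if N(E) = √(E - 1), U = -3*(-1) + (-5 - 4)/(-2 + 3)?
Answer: -24796 + I*√7 ≈ -24796.0 + 2.6458*I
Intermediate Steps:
U = -6 (U = 3 - 9/1 = 3 - 9*1 = 3 - 9 = -6)
N(E) = √(-1 + E)
(N(-6) + 113*U) - 24118 = (√(-1 - 6) + 113*(-6)) - 24118 = (√(-7) - 678) - 24118 = (I*√7 - 678) - 24118 = (-678 + I*√7) - 24118 = -24796 + I*√7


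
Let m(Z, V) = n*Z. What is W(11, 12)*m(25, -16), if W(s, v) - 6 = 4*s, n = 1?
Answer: 1250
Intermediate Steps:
W(s, v) = 6 + 4*s
m(Z, V) = Z (m(Z, V) = 1*Z = Z)
W(11, 12)*m(25, -16) = (6 + 4*11)*25 = (6 + 44)*25 = 50*25 = 1250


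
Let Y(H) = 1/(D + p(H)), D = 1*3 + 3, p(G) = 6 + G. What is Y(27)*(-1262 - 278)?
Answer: -1540/39 ≈ -39.487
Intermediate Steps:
D = 6 (D = 3 + 3 = 6)
Y(H) = 1/(12 + H) (Y(H) = 1/(6 + (6 + H)) = 1/(12 + H))
Y(27)*(-1262 - 278) = (-1262 - 278)/(12 + 27) = -1540/39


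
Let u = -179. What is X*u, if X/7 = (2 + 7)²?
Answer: -101493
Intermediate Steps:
X = 567 (X = 7*(2 + 7)² = 7*9² = 7*81 = 567)
X*u = 567*(-179) = -101493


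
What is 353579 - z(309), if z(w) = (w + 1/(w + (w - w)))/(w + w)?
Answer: 33760028758/95481 ≈ 3.5358e+5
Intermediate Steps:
z(w) = (w + 1/w)/(2*w) (z(w) = (w + 1/(w + 0))/((2*w)) = (w + 1/w)*(1/(2*w)) = (w + 1/w)/(2*w))
353579 - z(309) = 353579 - (1 + 309**2)/(2*309**2) = 353579 - (1 + 95481)/(2*95481) = 353579 - 95482/(2*95481) = 353579 - 1*47741/95481 = 353579 - 47741/95481 = 33760028758/95481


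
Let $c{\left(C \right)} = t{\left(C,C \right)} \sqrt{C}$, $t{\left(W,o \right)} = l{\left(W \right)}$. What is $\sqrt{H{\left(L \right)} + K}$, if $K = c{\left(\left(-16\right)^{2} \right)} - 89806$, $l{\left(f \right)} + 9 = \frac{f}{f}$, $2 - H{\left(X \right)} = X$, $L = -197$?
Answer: $i \sqrt{89735} \approx 299.56 i$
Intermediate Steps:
$H{\left(X \right)} = 2 - X$
$l{\left(f \right)} = -8$ ($l{\left(f \right)} = -9 + \frac{f}{f} = -9 + 1 = -8$)
$t{\left(W,o \right)} = -8$
$c{\left(C \right)} = - 8 \sqrt{C}$
$K = -89934$ ($K = - 8 \sqrt{\left(-16\right)^{2}} - 89806 = - 8 \sqrt{256} - 89806 = \left(-8\right) 16 - 89806 = -128 - 89806 = -89934$)
$\sqrt{H{\left(L \right)} + K} = \sqrt{\left(2 - -197\right) - 89934} = \sqrt{\left(2 + 197\right) - 89934} = \sqrt{199 - 89934} = \sqrt{-89735} = i \sqrt{89735}$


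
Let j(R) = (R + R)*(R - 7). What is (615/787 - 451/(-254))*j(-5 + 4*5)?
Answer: 61337640/99949 ≈ 613.69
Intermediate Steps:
j(R) = 2*R*(-7 + R) (j(R) = (2*R)*(-7 + R) = 2*R*(-7 + R))
(615/787 - 451/(-254))*j(-5 + 4*5) = (615/787 - 451/(-254))*(2*(-5 + 4*5)*(-7 + (-5 + 4*5))) = (615*(1/787) - 451*(-1/254))*(2*(-5 + 20)*(-7 + (-5 + 20))) = (615/787 + 451/254)*(2*15*(-7 + 15)) = 511147*(2*15*8)/199898 = (511147/199898)*240 = 61337640/99949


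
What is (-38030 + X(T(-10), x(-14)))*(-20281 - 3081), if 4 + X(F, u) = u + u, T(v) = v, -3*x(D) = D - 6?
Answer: 2664716444/3 ≈ 8.8824e+8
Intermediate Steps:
x(D) = 2 - D/3 (x(D) = -(D - 6)/3 = -(-6 + D)/3 = 2 - D/3)
X(F, u) = -4 + 2*u (X(F, u) = -4 + (u + u) = -4 + 2*u)
(-38030 + X(T(-10), x(-14)))*(-20281 - 3081) = (-38030 + (-4 + 2*(2 - ⅓*(-14))))*(-20281 - 3081) = (-38030 + (-4 + 2*(2 + 14/3)))*(-23362) = (-38030 + (-4 + 2*(20/3)))*(-23362) = (-38030 + (-4 + 40/3))*(-23362) = (-38030 + 28/3)*(-23362) = -114062/3*(-23362) = 2664716444/3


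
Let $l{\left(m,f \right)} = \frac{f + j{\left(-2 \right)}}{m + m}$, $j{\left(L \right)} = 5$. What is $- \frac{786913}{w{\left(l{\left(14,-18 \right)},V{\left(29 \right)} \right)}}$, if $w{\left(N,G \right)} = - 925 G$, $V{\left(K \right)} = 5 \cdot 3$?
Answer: $\frac{786913}{13875} \approx 56.714$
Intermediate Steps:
$V{\left(K \right)} = 15$
$l{\left(m,f \right)} = \frac{5 + f}{2 m}$ ($l{\left(m,f \right)} = \frac{f + 5}{m + m} = \frac{5 + f}{2 m}$)
$- \frac{786913}{w{\left(l{\left(14,-18 \right)},V{\left(29 \right)} \right)}} = - \frac{786913}{\left(-925\right) 15} = - \frac{786913}{-13875} = \left(-786913\right) \left(- \frac{1}{13875}\right) = \frac{786913}{13875}$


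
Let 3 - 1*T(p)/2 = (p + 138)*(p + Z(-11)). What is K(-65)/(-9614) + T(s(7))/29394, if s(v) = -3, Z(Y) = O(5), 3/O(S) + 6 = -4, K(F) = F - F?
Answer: 13/426 ≈ 0.030516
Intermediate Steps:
K(F) = 0
O(S) = -3/10 (O(S) = 3/(-6 - 4) = 3/(-10) = 3*(-⅒) = -3/10)
Z(Y) = -3/10
T(p) = 6 - 2*(138 + p)*(-3/10 + p) (T(p) = 6 - 2*(p + 138)*(p - 3/10) = 6 - 2*(138 + p)*(-3/10 + p))
K(-65)/(-9614) + T(s(7))/29394 = 0/(-9614) + (444/5 - 2*(-3)² - 1377/5*(-3))/29394 = 0*(-1/9614) + (444/5 - 2*9 + 4131/5)*(1/29394) = 0 + (444/5 - 18 + 4131/5)*(1/29394) = 0 + 897*(1/29394) = 0 + 13/426 = 13/426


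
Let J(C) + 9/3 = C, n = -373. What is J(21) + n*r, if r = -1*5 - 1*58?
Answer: 23517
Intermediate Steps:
J(C) = -3 + C
r = -63 (r = -5 - 58 = -63)
J(21) + n*r = (-3 + 21) - 373*(-63) = 18 + 23499 = 23517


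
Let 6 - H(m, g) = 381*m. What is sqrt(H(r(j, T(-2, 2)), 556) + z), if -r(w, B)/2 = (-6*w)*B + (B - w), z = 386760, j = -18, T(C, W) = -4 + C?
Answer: 3*I*sqrt(10874) ≈ 312.84*I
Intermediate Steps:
r(w, B) = -2*B + 2*w + 12*B*w (r(w, B) = -2*((-6*w)*B + (B - w)) = -2*(-6*B*w + (B - w)) = -2*(B - w - 6*B*w) = -2*B + 2*w + 12*B*w)
H(m, g) = 6 - 381*m
sqrt(H(r(j, T(-2, 2)), 556) + z) = sqrt((6 - 381*(-2*(-4 - 2) + 2*(-18) + 12*(-4 - 2)*(-18))) + 386760) = sqrt((6 - 381*(-2*(-6) - 36 + 12*(-6)*(-18))) + 386760) = sqrt((6 - 381*(12 - 36 + 1296)) + 386760) = sqrt((6 - 381*1272) + 386760) = sqrt((6 - 484632) + 386760) = sqrt(-484626 + 386760) = sqrt(-97866) = 3*I*sqrt(10874)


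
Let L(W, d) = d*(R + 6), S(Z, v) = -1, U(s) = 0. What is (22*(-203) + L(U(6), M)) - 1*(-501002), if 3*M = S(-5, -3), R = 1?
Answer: 1489601/3 ≈ 4.9653e+5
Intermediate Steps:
M = -1/3 (M = (1/3)*(-1) = -1/3 ≈ -0.33333)
L(W, d) = 7*d (L(W, d) = d*(1 + 6) = d*7 = 7*d)
(22*(-203) + L(U(6), M)) - 1*(-501002) = (22*(-203) + 7*(-1/3)) - 1*(-501002) = (-4466 - 7/3) + 501002 = -13405/3 + 501002 = 1489601/3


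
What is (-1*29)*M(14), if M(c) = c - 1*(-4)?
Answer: -522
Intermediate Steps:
M(c) = 4 + c (M(c) = c + 4 = 4 + c)
(-1*29)*M(14) = (-1*29)*(4 + 14) = -29*18 = -522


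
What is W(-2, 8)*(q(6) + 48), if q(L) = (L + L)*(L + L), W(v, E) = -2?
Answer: -384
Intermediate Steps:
q(L) = 4*L**2 (q(L) = (2*L)*(2*L) = 4*L**2)
W(-2, 8)*(q(6) + 48) = -2*(4*6**2 + 48) = -2*(4*36 + 48) = -2*(144 + 48) = -2*192 = -384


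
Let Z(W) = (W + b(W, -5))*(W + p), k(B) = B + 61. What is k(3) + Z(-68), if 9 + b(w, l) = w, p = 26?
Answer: 6154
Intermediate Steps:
b(w, l) = -9 + w
k(B) = 61 + B
Z(W) = (-9 + 2*W)*(26 + W) (Z(W) = (W + (-9 + W))*(W + 26) = (-9 + 2*W)*(26 + W))
k(3) + Z(-68) = (61 + 3) + (-234 + 2*(-68)² + 43*(-68)) = 64 + (-234 + 2*4624 - 2924) = 64 + (-234 + 9248 - 2924) = 64 + 6090 = 6154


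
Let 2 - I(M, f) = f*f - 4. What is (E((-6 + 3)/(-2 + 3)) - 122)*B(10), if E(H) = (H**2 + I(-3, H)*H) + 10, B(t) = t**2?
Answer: -9400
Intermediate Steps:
I(M, f) = 6 - f**2 (I(M, f) = 2 - (f*f - 4) = 2 - (f**2 - 4) = 2 - (-4 + f**2) = 2 + (4 - f**2) = 6 - f**2)
E(H) = 10 + H**2 + H*(6 - H**2) (E(H) = (H**2 + (6 - H**2)*H) + 10 = (H**2 + H*(6 - H**2)) + 10 = 10 + H**2 + H*(6 - H**2))
(E((-6 + 3)/(-2 + 3)) - 122)*B(10) = ((10 + ((-6 + 3)/(-2 + 3))**2 - (-6 + 3)/(-2 + 3)*(-6 + ((-6 + 3)/(-2 + 3))**2)) - 122)*10**2 = ((10 + (-3/1)**2 - (-3/1)*(-6 + (-3/1)**2)) - 122)*100 = ((10 + (-3*1)**2 - (-3*1)*(-6 + (-3*1)**2)) - 122)*100 = ((10 + (-3)**2 - 1*(-3)*(-6 + (-3)**2)) - 122)*100 = ((10 + 9 - 1*(-3)*(-6 + 9)) - 122)*100 = ((10 + 9 - 1*(-3)*3) - 122)*100 = ((10 + 9 + 9) - 122)*100 = (28 - 122)*100 = -94*100 = -9400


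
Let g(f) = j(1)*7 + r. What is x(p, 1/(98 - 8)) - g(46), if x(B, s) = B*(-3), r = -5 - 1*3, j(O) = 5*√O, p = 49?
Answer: -174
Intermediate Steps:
r = -8 (r = -5 - 3 = -8)
x(B, s) = -3*B
g(f) = 27 (g(f) = (5*√1)*7 - 8 = (5*1)*7 - 8 = 5*7 - 8 = 35 - 8 = 27)
x(p, 1/(98 - 8)) - g(46) = -3*49 - 1*27 = -147 - 27 = -174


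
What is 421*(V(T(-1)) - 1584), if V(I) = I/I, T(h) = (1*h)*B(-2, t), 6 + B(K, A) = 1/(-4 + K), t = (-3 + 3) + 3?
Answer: -666443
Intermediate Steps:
t = 3 (t = 0 + 3 = 3)
B(K, A) = -6 + 1/(-4 + K)
T(h) = -37*h/6 (T(h) = (1*h)*((25 - 6*(-2))/(-4 - 2)) = h*((25 + 12)/(-6)) = h*(-⅙*37) = h*(-37/6) = -37*h/6)
V(I) = 1
421*(V(T(-1)) - 1584) = 421*(1 - 1584) = 421*(-1583) = -666443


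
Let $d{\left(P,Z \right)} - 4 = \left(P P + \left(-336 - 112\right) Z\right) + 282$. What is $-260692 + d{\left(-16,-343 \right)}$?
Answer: $-106486$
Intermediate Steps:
$d{\left(P,Z \right)} = 286 + P^{2} - 448 Z$ ($d{\left(P,Z \right)} = 4 + \left(\left(P P + \left(-336 - 112\right) Z\right) + 282\right) = 4 + \left(\left(P^{2} - 448 Z\right) + 282\right) = 4 + \left(282 + P^{2} - 448 Z\right) = 286 + P^{2} - 448 Z$)
$-260692 + d{\left(-16,-343 \right)} = -260692 + \left(286 + \left(-16\right)^{2} - -153664\right) = -260692 + \left(286 + 256 + 153664\right) = -260692 + 154206 = -106486$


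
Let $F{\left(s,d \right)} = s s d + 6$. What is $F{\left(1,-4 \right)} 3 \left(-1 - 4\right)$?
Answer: $-30$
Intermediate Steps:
$F{\left(s,d \right)} = 6 + d s^{2}$ ($F{\left(s,d \right)} = s^{2} d + 6 = d s^{2} + 6 = 6 + d s^{2}$)
$F{\left(1,-4 \right)} 3 \left(-1 - 4\right) = \left(6 - 4 \cdot 1^{2}\right) 3 \left(-1 - 4\right) = \left(6 - 4\right) 3 \left(-5\right) = \left(6 - 4\right) \left(-15\right) = 2 \left(-15\right) = -30$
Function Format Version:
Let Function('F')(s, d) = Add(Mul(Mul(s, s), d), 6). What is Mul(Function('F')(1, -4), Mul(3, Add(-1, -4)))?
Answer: -30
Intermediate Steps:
Function('F')(s, d) = Add(6, Mul(d, Pow(s, 2))) (Function('F')(s, d) = Add(Mul(Pow(s, 2), d), 6) = Add(Mul(d, Pow(s, 2)), 6) = Add(6, Mul(d, Pow(s, 2))))
Mul(Function('F')(1, -4), Mul(3, Add(-1, -4))) = Mul(Add(6, Mul(-4, Pow(1, 2))), Mul(3, Add(-1, -4))) = Mul(Add(6, Mul(-4, 1)), Mul(3, -5)) = Mul(Add(6, -4), -15) = Mul(2, -15) = -30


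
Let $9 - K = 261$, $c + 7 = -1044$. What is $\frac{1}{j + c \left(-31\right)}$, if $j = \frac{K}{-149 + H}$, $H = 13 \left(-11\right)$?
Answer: $\frac{73}{2378476} \approx 3.0692 \cdot 10^{-5}$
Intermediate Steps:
$c = -1051$ ($c = -7 - 1044 = -1051$)
$K = -252$ ($K = 9 - 261 = -252$)
$H = -143$
$j = \frac{63}{73}$ ($j = \frac{1}{-149 - 143} \left(-252\right) = \frac{1}{-292} \left(-252\right) = \left(- \frac{1}{292}\right) \left(-252\right) = \frac{63}{73} \approx 0.86301$)
$\frac{1}{j + c \left(-31\right)} = \frac{1}{\frac{63}{73} - -32581} = \frac{1}{\frac{63}{73} + 32581} = \frac{1}{\frac{2378476}{73}} = \frac{73}{2378476}$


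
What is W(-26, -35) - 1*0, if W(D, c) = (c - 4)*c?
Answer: 1365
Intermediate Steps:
W(D, c) = c*(-4 + c) (W(D, c) = (-4 + c)*c = c*(-4 + c))
W(-26, -35) - 1*0 = -35*(-4 - 35) - 1*0 = -35*(-39) + 0 = 1365 + 0 = 1365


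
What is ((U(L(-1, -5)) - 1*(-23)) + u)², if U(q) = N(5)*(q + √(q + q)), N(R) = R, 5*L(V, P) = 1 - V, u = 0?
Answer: 645 + 100*√5 ≈ 868.61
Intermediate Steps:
L(V, P) = ⅕ - V/5 (L(V, P) = (1 - V)/5 = ⅕ - V/5)
U(q) = 5*q + 5*√2*√q (U(q) = 5*(q + √(q + q)) = 5*(q + √(2*q)) = 5*(q + √2*√q) = 5*q + 5*√2*√q)
((U(L(-1, -5)) - 1*(-23)) + u)² = (((5*(⅕ - ⅕*(-1)) + 5*√2*√(⅕ - ⅕*(-1))) - 1*(-23)) + 0)² = (((5*(⅕ + ⅕) + 5*√2*√(⅕ + ⅕)) + 23) + 0)² = (((5*(⅖) + 5*√2*√(⅖)) + 23) + 0)² = (((2 + 5*√2*(√10/5)) + 23) + 0)² = (((2 + 2*√5) + 23) + 0)² = ((25 + 2*√5) + 0)² = (25 + 2*√5)²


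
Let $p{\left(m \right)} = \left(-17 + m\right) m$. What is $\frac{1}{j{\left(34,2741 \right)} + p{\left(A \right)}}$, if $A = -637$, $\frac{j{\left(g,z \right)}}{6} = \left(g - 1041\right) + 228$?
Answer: $\frac{1}{411924} \approx 2.4276 \cdot 10^{-6}$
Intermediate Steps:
$j{\left(g,z \right)} = -4878 + 6 g$ ($j{\left(g,z \right)} = 6 \left(\left(g - 1041\right) + 228\right) = 6 \left(\left(-1041 + g\right) + 228\right) = 6 \left(-813 + g\right) = -4878 + 6 g$)
$p{\left(m \right)} = m \left(-17 + m\right)$
$\frac{1}{j{\left(34,2741 \right)} + p{\left(A \right)}} = \frac{1}{\left(-4878 + 6 \cdot 34\right) - 637 \left(-17 - 637\right)} = \frac{1}{\left(-4878 + 204\right) - -416598} = \frac{1}{-4674 + 416598} = \frac{1}{411924}$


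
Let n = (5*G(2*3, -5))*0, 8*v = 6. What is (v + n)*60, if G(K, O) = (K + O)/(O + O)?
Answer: 45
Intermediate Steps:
v = 3/4 (v = (1/8)*6 = 3/4 ≈ 0.75000)
G(K, O) = (K + O)/(2*O) (G(K, O) = (K + O)/((2*O)) = (K + O)*(1/(2*O)) = (K + O)/(2*O))
n = 0 (n = (5*((1/2)*(2*3 - 5)/(-5)))*0 = (5*((1/2)*(-1/5)*(6 - 5)))*0 = (5*((1/2)*(-1/5)*1))*0 = (5*(-1/10))*0 = -1/2*0 = 0)
(v + n)*60 = (3/4 + 0)*60 = (3/4)*60 = 45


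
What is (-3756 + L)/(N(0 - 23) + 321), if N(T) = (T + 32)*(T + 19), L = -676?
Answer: -4432/285 ≈ -15.551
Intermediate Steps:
N(T) = (19 + T)*(32 + T) (N(T) = (32 + T)*(19 + T) = (19 + T)*(32 + T))
(-3756 + L)/(N(0 - 23) + 321) = (-3756 - 676)/((608 + (0 - 23)**2 + 51*(0 - 23)) + 321) = -4432/((608 + (-23)**2 + 51*(-23)) + 321) = -4432/((608 + 529 - 1173) + 321) = -4432/(-36 + 321) = -4432/285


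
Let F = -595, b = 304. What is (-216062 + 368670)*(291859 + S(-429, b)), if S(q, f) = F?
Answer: 44449216512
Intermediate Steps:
S(q, f) = -595
(-216062 + 368670)*(291859 + S(-429, b)) = (-216062 + 368670)*(291859 - 595) = 152608*291264 = 44449216512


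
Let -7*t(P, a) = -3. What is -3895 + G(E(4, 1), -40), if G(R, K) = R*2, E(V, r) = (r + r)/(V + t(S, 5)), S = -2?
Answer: -120717/31 ≈ -3894.1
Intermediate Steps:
t(P, a) = 3/7 (t(P, a) = -⅐*(-3) = 3/7)
E(V, r) = 2*r/(3/7 + V) (E(V, r) = (r + r)/(V + 3/7) = (2*r)/(3/7 + V) = 2*r/(3/7 + V))
G(R, K) = 2*R
-3895 + G(E(4, 1), -40) = -3895 + 2*(14*1/(3 + 7*4)) = -3895 + 2*(14*1/(3 + 28)) = -3895 + 2*(14*1/31) = -3895 + 2*(14*1*(1/31)) = -3895 + 2*(14/31) = -3895 + 28/31 = -120717/31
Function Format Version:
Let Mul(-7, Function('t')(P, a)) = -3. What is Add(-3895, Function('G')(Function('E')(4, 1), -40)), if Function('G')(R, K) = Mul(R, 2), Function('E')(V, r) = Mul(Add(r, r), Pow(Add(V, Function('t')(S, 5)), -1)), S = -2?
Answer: Rational(-120717, 31) ≈ -3894.1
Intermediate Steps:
Function('t')(P, a) = Rational(3, 7) (Function('t')(P, a) = Mul(Rational(-1, 7), -3) = Rational(3, 7))
Function('E')(V, r) = Mul(2, r, Pow(Add(Rational(3, 7), V), -1)) (Function('E')(V, r) = Mul(Add(r, r), Pow(Add(V, Rational(3, 7)), -1)) = Mul(Mul(2, r), Pow(Add(Rational(3, 7), V), -1)) = Mul(2, r, Pow(Add(Rational(3, 7), V), -1)))
Function('G')(R, K) = Mul(2, R)
Add(-3895, Function('G')(Function('E')(4, 1), -40)) = Add(-3895, Mul(2, Mul(14, 1, Pow(Add(3, Mul(7, 4)), -1)))) = Add(-3895, Mul(2, Mul(14, 1, Pow(Add(3, 28), -1)))) = Add(-3895, Mul(2, Mul(14, 1, Pow(31, -1)))) = Add(-3895, Mul(2, Mul(14, 1, Rational(1, 31)))) = Add(-3895, Mul(2, Rational(14, 31))) = Add(-3895, Rational(28, 31)) = Rational(-120717, 31)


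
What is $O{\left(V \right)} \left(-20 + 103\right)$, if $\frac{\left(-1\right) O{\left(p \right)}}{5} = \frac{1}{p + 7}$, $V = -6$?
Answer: $-415$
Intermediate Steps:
$O{\left(p \right)} = - \frac{5}{7 + p}$ ($O{\left(p \right)} = - \frac{5}{p + 7} = - \frac{5}{7 + p}$)
$O{\left(V \right)} \left(-20 + 103\right) = - \frac{5}{7 - 6} \left(-20 + 103\right) = - \frac{5}{1} \cdot 83 = \left(-5\right) 1 \cdot 83 = \left(-5\right) 83 = -415$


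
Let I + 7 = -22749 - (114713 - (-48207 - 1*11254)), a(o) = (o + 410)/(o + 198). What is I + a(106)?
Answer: -14966551/76 ≈ -1.9693e+5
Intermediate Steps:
a(o) = (410 + o)/(198 + o)
I = -196930 (I = -7 + (-22749 - (114713 - (-48207 - 1*11254))) = -7 + (-22749 - (114713 - (-48207 - 11254))) = -7 + (-22749 - (114713 - 1*(-59461))) = -7 + (-22749 - (114713 + 59461)) = -7 + (-22749 - 1*174174) = -7 + (-22749 - 174174) = -7 - 196923 = -196930)
I + a(106) = -196930 + (410 + 106)/(198 + 106) = -196930 + 516/304 = -196930 + (1/304)*516 = -196930 + 129/76 = -14966551/76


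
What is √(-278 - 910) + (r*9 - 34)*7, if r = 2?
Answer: -112 + 6*I*√33 ≈ -112.0 + 34.467*I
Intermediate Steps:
√(-278 - 910) + (r*9 - 34)*7 = √(-278 - 910) + (2*9 - 34)*7 = √(-1188) + (18 - 34)*7 = 6*I*√33 - 16*7 = 6*I*√33 - 112 = -112 + 6*I*√33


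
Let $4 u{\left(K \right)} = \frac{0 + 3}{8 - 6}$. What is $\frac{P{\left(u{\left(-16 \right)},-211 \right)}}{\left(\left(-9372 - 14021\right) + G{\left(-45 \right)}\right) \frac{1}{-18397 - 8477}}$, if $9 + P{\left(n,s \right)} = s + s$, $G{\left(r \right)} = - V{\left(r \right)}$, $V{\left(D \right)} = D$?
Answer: $- \frac{5791347}{11674} \approx -496.09$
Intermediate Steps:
$u{\left(K \right)} = \frac{3}{8}$ ($u{\left(K \right)} = \frac{\left(0 + 3\right) \frac{1}{8 - 6}}{4} = \frac{3 \cdot \frac{1}{2}}{4} = \frac{1}{4} \cdot \frac{3}{2} = \frac{3}{8}$)
$G{\left(r \right)} = - r$
$P{\left(n,s \right)} = -9 + 2 s$ ($P{\left(n,s \right)} = -9 + \left(s + s\right) = -9 + 2 s$)
$\frac{P{\left(u{\left(-16 \right)},-211 \right)}}{\left(\left(-9372 - 14021\right) + G{\left(-45 \right)}\right) \frac{1}{-18397 - 8477}} = \frac{-9 + 2 \left(-211\right)}{\left(\left(-9372 - 14021\right) - -45\right) \frac{1}{-18397 - 8477}} = \frac{-9 - 422}{\left(\left(-9372 - 14021\right) + 45\right) \frac{1}{-26874}} = - \frac{431}{\left(-23393 + 45\right) \left(- \frac{1}{26874}\right)} = - \frac{431}{\left(-23348\right) \left(- \frac{1}{26874}\right)} = - \frac{431}{\frac{11674}{13437}} = \left(-431\right) \frac{13437}{11674} = - \frac{5791347}{11674}$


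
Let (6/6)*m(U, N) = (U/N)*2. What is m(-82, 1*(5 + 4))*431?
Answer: -70684/9 ≈ -7853.8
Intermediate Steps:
m(U, N) = 2*U/N (m(U, N) = (U/N)*2 = 2*U/N)
m(-82, 1*(5 + 4))*431 = (2*(-82)/(1*(5 + 4)))*431 = (2*(-82)/(1*9))*431 = (2*(-82)/9)*431 = (2*(-82)*(1/9))*431 = -164/9*431 = -70684/9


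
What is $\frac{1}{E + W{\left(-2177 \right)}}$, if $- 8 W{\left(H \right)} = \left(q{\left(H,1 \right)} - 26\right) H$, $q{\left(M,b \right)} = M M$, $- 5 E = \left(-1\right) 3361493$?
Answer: $\frac{40}{51614205099} \approx 7.7498 \cdot 10^{-10}$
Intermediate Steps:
$E = \frac{3361493}{5}$ ($E = - \frac{\left(-1\right) 3361493}{5} = \left(- \frac{1}{5}\right) \left(-3361493\right) = \frac{3361493}{5} \approx 6.723 \cdot 10^{5}$)
$q{\left(M,b \right)} = M^{2}$
$W{\left(H \right)} = - \frac{H \left(-26 + H^{2}\right)}{8}$ ($W{\left(H \right)} = - \frac{\left(H^{2} - 26\right) H}{8} = - \frac{\left(-26 + H^{2}\right) H}{8} = - \frac{H \left(-26 + H^{2}\right)}{8}$)
$\frac{1}{E + W{\left(-2177 \right)}} = \frac{1}{\frac{3361493}{5} + \frac{1}{8} \left(-2177\right) \left(26 - \left(-2177\right)^{2}\right)} = \frac{1}{\frac{3361493}{5} + \frac{1}{8} \left(-2177\right) \left(26 - 4739329\right)} = \frac{1}{\frac{3361493}{5} + \frac{1}{8} \left(-2177\right) \left(-4739303\right)} = \frac{1}{\frac{3361493}{5} + \frac{10317462631}{8}} = \frac{1}{\frac{51614205099}{40}} = \frac{40}{51614205099}$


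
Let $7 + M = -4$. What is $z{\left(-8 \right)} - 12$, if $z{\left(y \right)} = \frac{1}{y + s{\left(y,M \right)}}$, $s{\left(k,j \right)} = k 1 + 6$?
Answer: $- \frac{121}{10} \approx -12.1$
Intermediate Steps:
$M = -11$ ($M = -7 - 4 = -11$)
$s{\left(k,j \right)} = 6 + k$ ($s{\left(k,j \right)} = k + 6 = 6 + k$)
$z{\left(y \right)} = \frac{1}{6 + 2 y}$ ($z{\left(y \right)} = \frac{1}{y + \left(6 + y\right)} = \frac{1}{6 + 2 y}$)
$z{\left(-8 \right)} - 12 = \frac{1}{2 \left(3 - 8\right)} - 12 = \frac{1}{2 \left(-5\right)} - 12 = \frac{1}{2} \left(- \frac{1}{5}\right) - 12 = - \frac{1}{10} - 12 = - \frac{121}{10}$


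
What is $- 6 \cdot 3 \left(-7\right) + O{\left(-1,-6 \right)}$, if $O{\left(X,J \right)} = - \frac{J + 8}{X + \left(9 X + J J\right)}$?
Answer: $\frac{1637}{13} \approx 125.92$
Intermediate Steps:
$O{\left(X,J \right)} = - \frac{8 + J}{J^{2} + 10 X}$ ($O{\left(X,J \right)} = - \frac{8 + J}{X + \left(9 X + J^{2}\right)} = - \frac{8 + J}{X + \left(J^{2} + 9 X\right)} = - \frac{8 + J}{J^{2} + 10 X}$)
$- 6 \cdot 3 \left(-7\right) + O{\left(-1,-6 \right)} = - 6 \cdot 3 \left(-7\right) + \frac{-8 - -6}{\left(-6\right)^{2} + 10 \left(-1\right)} = \left(-6\right) \left(-21\right) + \frac{-8 + 6}{36 - 10} = 126 + \frac{1}{26} \left(-2\right) = 126 - \frac{1}{13} = \frac{1637}{13}$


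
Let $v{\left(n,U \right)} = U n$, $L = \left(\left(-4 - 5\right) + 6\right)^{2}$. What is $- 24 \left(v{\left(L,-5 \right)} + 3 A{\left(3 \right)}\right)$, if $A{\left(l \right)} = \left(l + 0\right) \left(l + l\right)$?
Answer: $-216$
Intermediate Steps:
$A{\left(l \right)} = 2 l^{2}$ ($A{\left(l \right)} = l 2 l = 2 l^{2}$)
$L = 9$ ($L = \left(-9 + 6\right)^{2} = \left(-3\right)^{2} = 9$)
$- 24 \left(v{\left(L,-5 \right)} + 3 A{\left(3 \right)}\right) = - 24 \left(\left(-5\right) 9 + 3 \cdot 2 \cdot 3^{2}\right) = - 24 \left(-45 + 3 \cdot 2 \cdot 9\right) = - 24 \left(-45 + 3 \cdot 18\right) = - 24 \left(-45 + 54\right) = \left(-24\right) 9 = -216$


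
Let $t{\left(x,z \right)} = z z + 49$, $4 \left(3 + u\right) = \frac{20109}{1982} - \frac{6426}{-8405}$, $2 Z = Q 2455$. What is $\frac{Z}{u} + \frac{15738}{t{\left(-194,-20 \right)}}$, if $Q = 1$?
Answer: $- \frac{36439948626166}{8150267307} \approx -4471.0$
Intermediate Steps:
$Z = \frac{2455}{2}$ ($Z = \frac{1 \cdot 2455}{2} = \frac{1}{2} \cdot 2455 = \frac{2455}{2} \approx 1227.5$)
$u = - \frac{18152043}{66634840}$ ($u = -3 + \frac{\frac{20109}{1982} - \frac{6426}{-8405}}{4} = -3 + \frac{20109 \cdot \frac{1}{1982} - - \frac{6426}{8405}}{4} = -3 + \frac{\frac{20109}{1982} + \frac{6426}{8405}}{4} = -3 + \frac{1}{4} \cdot \frac{181752477}{16658710} = -3 + \frac{181752477}{66634840} = - \frac{18152043}{66634840} \approx -0.27241$)
$t{\left(x,z \right)} = 49 + z^{2}$ ($t{\left(x,z \right)} = z^{2} + 49 = 49 + z^{2}$)
$\frac{Z}{u} + \frac{15738}{t{\left(-194,-20 \right)}} = \frac{2455}{2 \left(- \frac{18152043}{66634840}\right)} + \frac{15738}{49 + \left(-20\right)^{2}} = \frac{2455}{2} \left(- \frac{66634840}{18152043}\right) + \frac{15738}{49 + 400} = - \frac{81794266100}{18152043} + \frac{15738}{449} = - \frac{36439948626166}{8150267307}$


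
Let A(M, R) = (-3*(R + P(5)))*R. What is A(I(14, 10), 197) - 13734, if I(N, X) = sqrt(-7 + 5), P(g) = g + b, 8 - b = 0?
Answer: -137844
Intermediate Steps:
b = 8 (b = 8 - 1*0 = 8 + 0 = 8)
P(g) = 8 + g (P(g) = g + 8 = 8 + g)
I(N, X) = I*sqrt(2) (I(N, X) = sqrt(-2) = I*sqrt(2))
A(M, R) = R*(-39 - 3*R) (A(M, R) = (-3*(R + (8 + 5)))*R = (-3*(R + 13))*R = (-3*(13 + R))*R = (-39 - 3*R)*R = R*(-39 - 3*R))
A(I(14, 10), 197) - 13734 = -3*197*(13 + 197) - 13734 = -3*197*210 - 13734 = -124110 - 13734 = -137844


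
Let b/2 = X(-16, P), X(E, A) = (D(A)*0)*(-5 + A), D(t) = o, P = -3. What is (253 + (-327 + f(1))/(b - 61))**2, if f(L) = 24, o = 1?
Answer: 247621696/3721 ≈ 66547.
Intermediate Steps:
D(t) = 1
X(E, A) = 0 (X(E, A) = (1*0)*(-5 + A) = 0*(-5 + A) = 0)
b = 0 (b = 2*0 = 0)
(253 + (-327 + f(1))/(b - 61))**2 = (253 + (-327 + 24)/(0 - 61))**2 = (253 - 303/(-61))**2 = (253 - 303*(-1/61))**2 = (253 + 303/61)**2 = (15736/61)**2 = 247621696/3721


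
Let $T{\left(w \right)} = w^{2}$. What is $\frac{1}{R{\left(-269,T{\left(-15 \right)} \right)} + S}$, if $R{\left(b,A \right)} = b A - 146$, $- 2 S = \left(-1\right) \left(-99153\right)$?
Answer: $- \frac{2}{220495} \approx -9.0705 \cdot 10^{-6}$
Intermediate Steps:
$S = - \frac{99153}{2}$ ($S = - \frac{\left(-1\right) \left(-99153\right)}{2} = \left(- \frac{1}{2}\right) 99153 = - \frac{99153}{2} \approx -49577.0$)
$R{\left(b,A \right)} = -146 + A b$ ($R{\left(b,A \right)} = A b - 146 = -146 + A b$)
$\frac{1}{R{\left(-269,T{\left(-15 \right)} \right)} + S} = \frac{1}{\left(-146 + \left(-15\right)^{2} \left(-269\right)\right) - \frac{99153}{2}} = \frac{1}{\left(-146 + 225 \left(-269\right)\right) - \frac{99153}{2}} = \frac{1}{\left(-146 - 60525\right) - \frac{99153}{2}} = \frac{1}{-60671 - \frac{99153}{2}} = \frac{1}{- \frac{220495}{2}} = - \frac{2}{220495}$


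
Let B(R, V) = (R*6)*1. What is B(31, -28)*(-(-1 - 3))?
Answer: 744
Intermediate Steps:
B(R, V) = 6*R (B(R, V) = (6*R)*1 = 6*R)
B(31, -28)*(-(-1 - 3)) = (6*31)*(-(-1 - 3)) = 186*(-1*(-4)) = 186*4 = 744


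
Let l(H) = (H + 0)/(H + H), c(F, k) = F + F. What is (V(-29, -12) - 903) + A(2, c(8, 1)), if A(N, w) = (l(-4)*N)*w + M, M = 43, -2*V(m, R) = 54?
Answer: -871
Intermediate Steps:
V(m, R) = -27 (V(m, R) = -1/2*54 = -27)
c(F, k) = 2*F
l(H) = 1/2 (l(H) = H/((2*H)) = H*(1/(2*H)) = 1/2)
A(N, w) = 43 + N*w/2 (A(N, w) = (N/2)*w + 43 = N*w/2 + 43 = 43 + N*w/2)
(V(-29, -12) - 903) + A(2, c(8, 1)) = (-27 - 903) + (43 + (1/2)*2*(2*8)) = -930 + (43 + (1/2)*2*16) = -930 + (43 + 16) = -930 + 59 = -871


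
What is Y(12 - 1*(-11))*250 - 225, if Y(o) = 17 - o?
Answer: -1725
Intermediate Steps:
Y(12 - 1*(-11))*250 - 225 = (17 - (12 - 1*(-11)))*250 - 225 = (17 - (12 + 11))*250 - 225 = (17 - 1*23)*250 - 225 = (17 - 23)*250 - 225 = -6*250 - 225 = -1500 - 225 = -1725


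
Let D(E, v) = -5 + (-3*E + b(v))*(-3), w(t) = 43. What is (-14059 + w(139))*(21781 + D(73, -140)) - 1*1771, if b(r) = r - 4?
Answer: -320477611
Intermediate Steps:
b(r) = -4 + r
D(E, v) = 7 - 3*v + 9*E (D(E, v) = -5 + (-3*E + (-4 + v))*(-3) = -5 + (-4 + v - 3*E)*(-3) = -5 + (12 - 3*v + 9*E) = 7 - 3*v + 9*E)
(-14059 + w(139))*(21781 + D(73, -140)) - 1*1771 = (-14059 + 43)*(21781 + (7 - 3*(-140) + 9*73)) - 1*1771 = -14016*(21781 + (7 + 420 + 657)) - 1771 = -14016*(21781 + 1084) - 1771 = -14016*22865 - 1771 = -320475840 - 1771 = -320477611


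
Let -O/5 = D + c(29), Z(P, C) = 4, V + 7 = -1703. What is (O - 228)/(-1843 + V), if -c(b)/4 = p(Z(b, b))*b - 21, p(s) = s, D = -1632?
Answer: -9832/3553 ≈ -2.7672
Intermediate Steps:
V = -1710 (V = -7 - 1703 = -1710)
c(b) = 84 - 16*b (c(b) = -4*(4*b - 21) = -4*(-21 + 4*b) = 84 - 16*b)
O = 10060 (O = -5*(-1632 + (84 - 16*29)) = -5*(-1632 + (84 - 464)) = -5*(-1632 - 380) = -5*(-2012) = 10060)
(O - 228)/(-1843 + V) = (10060 - 228)/(-1843 - 1710) = 9832/(-3553) = 9832*(-1/3553) = -9832/3553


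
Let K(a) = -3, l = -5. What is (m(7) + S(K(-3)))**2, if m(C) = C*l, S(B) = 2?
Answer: 1089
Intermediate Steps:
m(C) = -5*C (m(C) = C*(-5) = -5*C)
(m(7) + S(K(-3)))**2 = (-5*7 + 2)**2 = (-35 + 2)**2 = (-33)**2 = 1089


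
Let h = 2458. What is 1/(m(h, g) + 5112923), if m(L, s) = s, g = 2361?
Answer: 1/5115284 ≈ 1.9549e-7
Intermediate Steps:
1/(m(h, g) + 5112923) = 1/(2361 + 5112923) = 1/5115284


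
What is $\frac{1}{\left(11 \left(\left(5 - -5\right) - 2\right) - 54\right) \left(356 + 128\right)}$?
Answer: $\frac{1}{16456} \approx 6.0768 \cdot 10^{-5}$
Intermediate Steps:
$\frac{1}{\left(11 \left(\left(5 - -5\right) - 2\right) - 54\right) \left(356 + 128\right)} = \frac{1}{\left(11 \left(\left(5 + 5\right) - 2\right) - 54\right) 484} = \frac{1}{\left(11 \left(10 - 2\right) - 54\right) 484} = \frac{1}{\left(11 \cdot 8 - 54\right) 484} = \frac{1}{\left(88 - 54\right) 484} = \frac{1}{34 \cdot 484} = \frac{1}{16456}$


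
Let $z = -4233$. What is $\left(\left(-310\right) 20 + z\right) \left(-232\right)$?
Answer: $2420456$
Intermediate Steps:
$\left(\left(-310\right) 20 + z\right) \left(-232\right) = \left(\left(-310\right) 20 - 4233\right) \left(-232\right) = \left(-6200 - 4233\right) \left(-232\right) = \left(-10433\right) \left(-232\right) = 2420456$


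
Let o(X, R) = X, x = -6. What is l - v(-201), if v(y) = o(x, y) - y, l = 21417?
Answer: 21222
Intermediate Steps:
v(y) = -6 - y
l - v(-201) = 21417 - (-6 - 1*(-201)) = 21417 - (-6 + 201) = 21417 - 1*195 = 21417 - 195 = 21222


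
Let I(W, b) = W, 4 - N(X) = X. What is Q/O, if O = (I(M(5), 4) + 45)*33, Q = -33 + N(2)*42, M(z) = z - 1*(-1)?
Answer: 1/33 ≈ 0.030303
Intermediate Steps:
M(z) = 1 + z (M(z) = z + 1 = 1 + z)
N(X) = 4 - X
Q = 51 (Q = -33 + (4 - 1*2)*42 = -33 + (4 - 2)*42 = -33 + 2*42 = -33 + 84 = 51)
O = 1683 (O = ((1 + 5) + 45)*33 = (6 + 45)*33 = 51*33 = 1683)
Q/O = 51/1683 = 51*(1/1683) = 1/33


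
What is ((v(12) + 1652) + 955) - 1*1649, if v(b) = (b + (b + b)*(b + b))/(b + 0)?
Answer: 1007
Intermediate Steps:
v(b) = (b + 4*b**2)/b (v(b) = (b + (2*b)*(2*b))/b = (b + 4*b**2)/b)
((v(12) + 1652) + 955) - 1*1649 = (((1 + 4*12) + 1652) + 955) - 1*1649 = (((1 + 48) + 1652) + 955) - 1649 = ((49 + 1652) + 955) - 1649 = (1701 + 955) - 1649 = 2656 - 1649 = 1007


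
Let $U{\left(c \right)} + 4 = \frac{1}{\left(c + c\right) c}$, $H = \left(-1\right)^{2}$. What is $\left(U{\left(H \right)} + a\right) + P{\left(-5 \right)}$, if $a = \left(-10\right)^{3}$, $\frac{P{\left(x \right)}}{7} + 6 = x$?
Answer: $- \frac{2161}{2} \approx -1080.5$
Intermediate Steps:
$P{\left(x \right)} = -42 + 7 x$
$a = -1000$
$H = 1$
$U{\left(c \right)} = -4 + \frac{1}{2 c^{2}}$ ($U{\left(c \right)} = -4 + \frac{1}{\left(c + c\right) c} = -4 + \frac{1}{2 c c} = -4 + \frac{\frac{1}{2} \frac{1}{c}}{c} = -4 + \frac{1}{2 c^{2}}$)
$\left(U{\left(H \right)} + a\right) + P{\left(-5 \right)} = \left(\left(-4 + \frac{1}{2 \cdot 1}\right) - 1000\right) + \left(-42 + 7 \left(-5\right)\right) = \left(\left(-4 + \frac{1}{2} \cdot 1\right) - 1000\right) - 77 = \left(\left(-4 + \frac{1}{2}\right) - 1000\right) - 77 = \left(- \frac{7}{2} - 1000\right) - 77 = - \frac{2007}{2} - 77 = - \frac{2161}{2}$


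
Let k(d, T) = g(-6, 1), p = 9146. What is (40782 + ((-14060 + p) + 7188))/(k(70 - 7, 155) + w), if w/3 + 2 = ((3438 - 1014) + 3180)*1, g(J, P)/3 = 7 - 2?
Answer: 4784/1869 ≈ 2.5597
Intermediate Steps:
g(J, P) = 15 (g(J, P) = 3*(7 - 2) = 3*5 = 15)
k(d, T) = 15
w = 16806 (w = -6 + 3*(((3438 - 1014) + 3180)*1) = -6 + 3*((2424 + 3180)*1) = -6 + 3*(5604*1) = -6 + 3*5604 = -6 + 16812 = 16806)
(40782 + ((-14060 + p) + 7188))/(k(70 - 7, 155) + w) = (40782 + ((-14060 + 9146) + 7188))/(15 + 16806) = (40782 + (-4914 + 7188))/16821 = (40782 + 2274)*(1/16821) = 43056*(1/16821) = 4784/1869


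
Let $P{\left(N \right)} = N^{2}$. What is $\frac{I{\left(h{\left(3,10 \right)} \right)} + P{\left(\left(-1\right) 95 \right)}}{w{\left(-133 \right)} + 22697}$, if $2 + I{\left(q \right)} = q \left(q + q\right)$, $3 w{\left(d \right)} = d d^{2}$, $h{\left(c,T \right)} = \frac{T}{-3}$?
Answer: $- \frac{81407}{6853638} \approx -0.011878$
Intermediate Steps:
$h{\left(c,T \right)} = - \frac{T}{3}$ ($h{\left(c,T \right)} = T \left(- \frac{1}{3}\right) = - \frac{T}{3}$)
$w{\left(d \right)} = \frac{d^{3}}{3}$ ($w{\left(d \right)} = \frac{d d^{2}}{3} = \frac{d^{3}}{3}$)
$I{\left(q \right)} = -2 + 2 q^{2}$ ($I{\left(q \right)} = -2 + q \left(q + q\right) = -2 + q 2 q = -2 + 2 q^{2}$)
$\frac{I{\left(h{\left(3,10 \right)} \right)} + P{\left(\left(-1\right) 95 \right)}}{w{\left(-133 \right)} + 22697} = \frac{\left(-2 + 2 \left(\left(- \frac{1}{3}\right) 10\right)^{2}\right) + \left(\left(-1\right) 95\right)^{2}}{\frac{\left(-133\right)^{3}}{3} + 22697} = \frac{\left(-2 + 2 \left(- \frac{10}{3}\right)^{2}\right) + \left(-95\right)^{2}}{\frac{1}{3} \left(-2352637\right) + 22697} = \frac{\left(-2 + 2 \cdot \frac{100}{9}\right) + 9025}{- \frac{2352637}{3} + 22697} = \frac{\left(-2 + \frac{200}{9}\right) + 9025}{- \frac{2284546}{3}} = \left(\frac{182}{9} + 9025\right) \left(- \frac{3}{2284546}\right) = \frac{81407}{9} \left(- \frac{3}{2284546}\right) = - \frac{81407}{6853638}$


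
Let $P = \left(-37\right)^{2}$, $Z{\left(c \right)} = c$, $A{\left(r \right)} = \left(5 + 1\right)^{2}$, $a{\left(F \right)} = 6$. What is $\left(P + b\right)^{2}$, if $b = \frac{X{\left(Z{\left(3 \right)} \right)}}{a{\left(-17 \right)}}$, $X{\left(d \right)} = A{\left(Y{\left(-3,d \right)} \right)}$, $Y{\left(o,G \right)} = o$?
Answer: $1890625$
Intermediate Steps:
$A{\left(r \right)} = 36$ ($A{\left(r \right)} = 6^{2} = 36$)
$X{\left(d \right)} = 36$
$b = 6$ ($b = \frac{36}{6} = 36 \cdot \frac{1}{6} = 6$)
$P = 1369$
$\left(P + b\right)^{2} = \left(1369 + 6\right)^{2} = 1375^{2} = 1890625$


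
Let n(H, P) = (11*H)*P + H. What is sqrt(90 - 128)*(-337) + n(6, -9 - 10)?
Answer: -1248 - 337*I*sqrt(38) ≈ -1248.0 - 2077.4*I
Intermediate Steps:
n(H, P) = H + 11*H*P (n(H, P) = 11*H*P + H = H + 11*H*P)
sqrt(90 - 128)*(-337) + n(6, -9 - 10) = sqrt(90 - 128)*(-337) + 6*(1 + 11*(-9 - 10)) = sqrt(-38)*(-337) + 6*(1 + 11*(-19)) = (I*sqrt(38))*(-337) + 6*(1 - 209) = -337*I*sqrt(38) + 6*(-208) = -337*I*sqrt(38) - 1248 = -1248 - 337*I*sqrt(38)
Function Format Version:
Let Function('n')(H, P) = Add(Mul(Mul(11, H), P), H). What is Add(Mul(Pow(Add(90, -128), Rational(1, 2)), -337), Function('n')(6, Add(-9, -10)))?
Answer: Add(-1248, Mul(-337, I, Pow(38, Rational(1, 2)))) ≈ Add(-1248.0, Mul(-2077.4, I))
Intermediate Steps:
Function('n')(H, P) = Add(H, Mul(11, H, P)) (Function('n')(H, P) = Add(Mul(11, H, P), H) = Add(H, Mul(11, H, P)))
Add(Mul(Pow(Add(90, -128), Rational(1, 2)), -337), Function('n')(6, Add(-9, -10))) = Add(Mul(Pow(Add(90, -128), Rational(1, 2)), -337), Mul(6, Add(1, Mul(11, Add(-9, -10))))) = Add(Mul(Pow(-38, Rational(1, 2)), -337), Mul(6, Add(1, Mul(11, -19)))) = Add(Mul(Mul(I, Pow(38, Rational(1, 2))), -337), Mul(6, Add(1, -209))) = Add(Mul(-337, I, Pow(38, Rational(1, 2))), Mul(6, -208)) = Add(Mul(-337, I, Pow(38, Rational(1, 2))), -1248) = Add(-1248, Mul(-337, I, Pow(38, Rational(1, 2))))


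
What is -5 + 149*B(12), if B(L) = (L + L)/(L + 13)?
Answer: 3451/25 ≈ 138.04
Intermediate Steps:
B(L) = 2*L/(13 + L) (B(L) = (2*L)/(13 + L) = 2*L/(13 + L))
-5 + 149*B(12) = -5 + 149*(2*12/(13 + 12)) = -5 + 149*(2*12/25) = -5 + 149*(2*12*(1/25)) = -5 + 149*(24/25) = -5 + 3576/25 = 3451/25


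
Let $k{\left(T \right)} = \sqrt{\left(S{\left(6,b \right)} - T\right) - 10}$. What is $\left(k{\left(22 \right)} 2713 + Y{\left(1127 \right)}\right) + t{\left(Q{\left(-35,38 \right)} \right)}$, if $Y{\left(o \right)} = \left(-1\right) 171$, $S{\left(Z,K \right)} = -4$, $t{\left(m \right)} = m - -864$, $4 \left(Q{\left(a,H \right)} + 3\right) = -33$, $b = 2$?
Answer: $\frac{2727}{4} + 16278 i \approx 681.75 + 16278.0 i$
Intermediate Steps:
$Q{\left(a,H \right)} = - \frac{45}{4}$ ($Q{\left(a,H \right)} = -3 + \frac{1}{4} \left(-33\right) = -3 - \frac{33}{4} = - \frac{45}{4}$)
$t{\left(m \right)} = 864 + m$ ($t{\left(m \right)} = m + 864 = 864 + m$)
$k{\left(T \right)} = \sqrt{-14 - T}$ ($k{\left(T \right)} = \sqrt{\left(-4 - T\right) - 10} = \sqrt{-14 - T}$)
$Y{\left(o \right)} = -171$
$\left(k{\left(22 \right)} 2713 + Y{\left(1127 \right)}\right) + t{\left(Q{\left(-35,38 \right)} \right)} = \left(\sqrt{-14 - 22} \cdot 2713 - 171\right) + \left(864 - \frac{45}{4}\right) = \left(\sqrt{-14 - 22} \cdot 2713 - 171\right) + \frac{3411}{4} = \left(\sqrt{-36} \cdot 2713 - 171\right) + \frac{3411}{4} = \left(6 i 2713 - 171\right) + \frac{3411}{4} = \left(16278 i - 171\right) + \frac{3411}{4} = \left(-171 + 16278 i\right) + \frac{3411}{4} = \frac{2727}{4} + 16278 i$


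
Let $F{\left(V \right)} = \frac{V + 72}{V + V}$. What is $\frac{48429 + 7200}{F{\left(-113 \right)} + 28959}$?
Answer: $\frac{12572154}{6544775} \approx 1.9209$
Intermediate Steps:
$F{\left(V \right)} = \frac{72 + V}{2 V}$
$\frac{48429 + 7200}{F{\left(-113 \right)} + 28959} = \frac{48429 + 7200}{\frac{72 - 113}{2 \left(-113\right)} + 28959} = \frac{55629}{\frac{1}{2} \left(- \frac{1}{113}\right) \left(-41\right) + 28959} = \frac{55629}{\frac{41}{226} + 28959} = \frac{55629}{\frac{6544775}{226}} = 55629 \cdot \frac{226}{6544775} = \frac{12572154}{6544775}$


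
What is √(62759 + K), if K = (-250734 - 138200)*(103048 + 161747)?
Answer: 73*I*√19325899 ≈ 3.2092e+5*I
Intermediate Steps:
K = -102987778530 (K = -388934*264795 = -102987778530)
√(62759 + K) = √(62759 - 102987778530) = √(-102987715771) = 73*I*√19325899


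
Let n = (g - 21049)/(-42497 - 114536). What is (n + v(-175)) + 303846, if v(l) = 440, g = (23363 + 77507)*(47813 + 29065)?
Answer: 40028280627/157033 ≈ 2.5490e+5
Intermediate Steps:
g = 7754683860 (g = 100870*76878 = 7754683860)
n = -7754662811/157033 (n = (7754683860 - 21049)/(-42497 - 114536) = 7754662811/(-157033) = 7754662811*(-1/157033) = -7754662811/157033 ≈ -49382.)
(n + v(-175)) + 303846 = (-7754662811/157033 + 440) + 303846 = -7685568291/157033 + 303846 = 40028280627/157033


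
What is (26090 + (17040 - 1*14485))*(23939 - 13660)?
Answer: 294441955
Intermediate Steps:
(26090 + (17040 - 1*14485))*(23939 - 13660) = (26090 + (17040 - 14485))*10279 = (26090 + 2555)*10279 = 28645*10279 = 294441955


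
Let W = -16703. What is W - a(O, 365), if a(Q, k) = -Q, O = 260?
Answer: -16443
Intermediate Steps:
W - a(O, 365) = -16703 - (-1)*260 = -16703 - 1*(-260) = -16703 + 260 = -16443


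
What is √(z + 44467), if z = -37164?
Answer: √7303 ≈ 85.458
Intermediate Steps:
√(z + 44467) = √(-37164 + 44467) = √7303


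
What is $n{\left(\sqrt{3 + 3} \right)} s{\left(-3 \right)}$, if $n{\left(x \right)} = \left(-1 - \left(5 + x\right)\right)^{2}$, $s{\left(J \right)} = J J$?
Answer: $378 + 108 \sqrt{6} \approx 642.54$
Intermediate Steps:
$s{\left(J \right)} = J^{2}$
$n{\left(x \right)} = \left(-6 - x\right)^{2}$ ($n{\left(x \right)} = \left(-1 - \left(5 + x\right)\right)^{2} = \left(-6 - x\right)^{2}$)
$n{\left(\sqrt{3 + 3} \right)} s{\left(-3 \right)} = \left(6 + \sqrt{3 + 3}\right)^{2} \left(-3\right)^{2} = \left(6 + \sqrt{6}\right)^{2} \cdot 9 = 9 \left(6 + \sqrt{6}\right)^{2}$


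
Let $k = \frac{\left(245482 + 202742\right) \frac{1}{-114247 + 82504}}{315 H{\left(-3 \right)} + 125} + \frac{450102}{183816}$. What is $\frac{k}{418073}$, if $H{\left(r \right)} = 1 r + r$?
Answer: $\frac{468518207131}{79732310817386340} \approx 5.8761 \cdot 10^{-6}$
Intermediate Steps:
$H{\left(r \right)} = 2 r$ ($H{\left(r \right)} = r + r = 2 r$)
$k = \frac{468518207131}{190713848580}$ ($k = \frac{\left(245482 + 202742\right) \frac{1}{-114247 + 82504}}{315 \cdot 2 \left(-3\right) + 125} + \frac{450102}{183816} = \frac{448224 \frac{1}{-31743}}{315 \left(-6\right) + 125} + 450102 \cdot \frac{1}{183816} = \frac{448224 \left(- \frac{1}{31743}\right)}{-1890 + 125} + \frac{75017}{30636} = - \frac{149408}{10581 \left(-1765\right)} + \frac{75017}{30636} = \left(- \frac{149408}{10581}\right) \left(- \frac{1}{1765}\right) + \frac{75017}{30636} = \frac{149408}{18675465} + \frac{75017}{30636} = \frac{468518207131}{190713848580} \approx 2.4567$)
$\frac{k}{418073} = \frac{468518207131}{190713848580 \cdot 418073} = \frac{468518207131}{190713848580} \cdot \frac{1}{418073} = \frac{468518207131}{79732310817386340}$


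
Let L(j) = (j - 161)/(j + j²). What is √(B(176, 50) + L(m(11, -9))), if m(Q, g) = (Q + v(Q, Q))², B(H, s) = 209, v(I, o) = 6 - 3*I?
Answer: 3*√392656679/4112 ≈ 14.457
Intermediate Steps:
m(Q, g) = (6 - 2*Q)² (m(Q, g) = (Q + (6 - 3*Q))² = (6 - 2*Q)²)
L(j) = (-161 + j)/(j + j²)
√(B(176, 50) + L(m(11, -9))) = √(209 + (-161 + 4*(-3 + 11)²)/(((4*(-3 + 11)²))*(1 + 4*(-3 + 11)²))) = √(209 + (-161 + 4*8²)/(((4*8²))*(1 + 4*8²))) = √(209 + (-161 + 4*64)/(((4*64))*(1 + 4*64))) = √(209 + (-161 + 256)/(256*(1 + 256))) = √(209 + (1/256)*95/257) = √(209 + (1/256)*(1/257)*95) = √(209 + 95/65792) = √(13750623/65792) = 3*√392656679/4112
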